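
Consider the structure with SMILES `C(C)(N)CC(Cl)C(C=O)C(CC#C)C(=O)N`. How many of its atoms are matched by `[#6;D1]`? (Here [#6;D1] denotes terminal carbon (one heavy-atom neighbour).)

Check the 16 heavy atoms by environment: 2× C (D1) → match; 5× C (D3) → no; 4× C (D2) → no; 2× N (D1) → no; 1× Cl (D1) → no; 2× O (D1) → no.
That gives 2 matching atoms.

2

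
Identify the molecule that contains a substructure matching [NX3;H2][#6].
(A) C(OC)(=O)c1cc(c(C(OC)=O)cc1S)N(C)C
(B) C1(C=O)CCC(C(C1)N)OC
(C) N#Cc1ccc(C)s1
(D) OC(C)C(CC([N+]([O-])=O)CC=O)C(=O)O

B

[NX3;H2][#6] describes a trivalent nitrogen with two H attached to carbon (a primary amine).
(A) has a dimethylamino group (-N(CH3)2) but the nitrogen has H0, not H2.
(B) contains a primary amino group (-NH2), which satisfies every atom and bond constraint.
(C) has a nitrile (-C#N) but the nitrogen is NX1 (triple-bonded), not NX3 with two H.
(D) has a nitro group (-[N+](=O)[O-]) but the nitrogen is [N+] with no H, not NX3H2.
So the answer is (B).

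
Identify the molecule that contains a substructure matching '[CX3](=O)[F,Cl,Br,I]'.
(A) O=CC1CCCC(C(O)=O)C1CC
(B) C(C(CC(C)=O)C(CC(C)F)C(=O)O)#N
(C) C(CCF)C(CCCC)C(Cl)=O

[CX3](=O)[F,Cl,Br,I] describes a carbonyl carbon bonded to a halogen (an acyl halide).
(A) has a carboxylic acid group (-C(=O)OH) but the carbonyl is bonded to -OH, not to a halogen.
(B) has a carboxylic acid group (-C(=O)OH) but the carbonyl is bonded to -OH, not to a halogen.
(C) contains an acyl chloride (-C(=O)Cl), which satisfies every atom and bond constraint.
So the answer is (C).

C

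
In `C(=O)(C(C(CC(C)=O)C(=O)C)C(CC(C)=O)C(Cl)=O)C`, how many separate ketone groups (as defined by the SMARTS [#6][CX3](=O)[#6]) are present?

[#6][CX3](=O)[#6] is the SMARTS for a ketone: a carbonyl carbon (no H) flanked by two carbons.
The molecule carries 4 separate instances of an acetyl/ketone group (-C(=O)CH3) meeting every constraint; each maps to a distinct set of atoms, giving 4 matches.

4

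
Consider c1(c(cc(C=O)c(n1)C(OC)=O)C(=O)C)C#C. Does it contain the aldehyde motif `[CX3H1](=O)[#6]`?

Yes

The pattern [CX3H1](=O)[#6] describes an sp2 carbon with one H, double-bonded to O and single-bonded to carbon — an aldehyde.
The molecule carries an aldehyde (-CHO), whose atoms satisfy every constraint of the query, so the pattern matches.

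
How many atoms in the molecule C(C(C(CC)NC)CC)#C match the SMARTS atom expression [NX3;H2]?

0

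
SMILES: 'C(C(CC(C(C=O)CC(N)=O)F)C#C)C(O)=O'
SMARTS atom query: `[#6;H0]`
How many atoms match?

The query [#6;H0] means: any carbon with no attached hydrogen.
Check the 17 heavy atoms by environment: 3× C (H2) → no; 5× C (H1) → no; 1× F (H0) → no; 3× C (H0) → match; 3× O (H0) → no; 1× N (H2) → no; 1× O (H1) → no.
That gives 3 matching atoms.

3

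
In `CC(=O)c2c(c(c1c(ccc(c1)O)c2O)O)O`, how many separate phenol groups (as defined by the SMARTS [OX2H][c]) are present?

[OX2H][c] is the SMARTS for a phenol: a hydroxyl oxygen attached to an aromatic carbon.
The molecule carries 4 separate instances of a hydroxyl group (-OH) meeting every constraint; each maps to a distinct set of atoms, giving 4 matches.

4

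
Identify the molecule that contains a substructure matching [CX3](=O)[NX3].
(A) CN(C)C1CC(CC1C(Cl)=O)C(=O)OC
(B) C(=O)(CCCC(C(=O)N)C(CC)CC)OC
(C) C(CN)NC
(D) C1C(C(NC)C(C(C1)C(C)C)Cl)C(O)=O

[CX3](=O)[NX3] describes a carbonyl carbon bonded to a trivalent nitrogen (an amide).
(A) has a methyl-ester group (-C(=O)OCH3) but the carbonyl is bonded to O, not to an NX3 nitrogen.
(B) contains a primary amide (-C(=O)NH2), which satisfies every atom and bond constraint.
(C) has a primary amino group (-NH2) but the -NH2 is not attached to a carbonyl carbon.
(D) has a carboxylic acid group (-C(=O)OH) but the carbonyl is bonded to O, not to an NX3 nitrogen.
So the answer is (B).

B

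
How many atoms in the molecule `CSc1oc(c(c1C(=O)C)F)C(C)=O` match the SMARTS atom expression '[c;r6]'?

0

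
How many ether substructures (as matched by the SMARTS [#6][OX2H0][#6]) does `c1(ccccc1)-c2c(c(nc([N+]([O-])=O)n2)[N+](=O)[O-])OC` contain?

[#6][OX2H0][#6] is the SMARTS for an ether: an aliphatic oxygen bridging two carbons with no H on the oxygen.
Exactly one fragment in the molecule meets all constraints, giving 1 match.

1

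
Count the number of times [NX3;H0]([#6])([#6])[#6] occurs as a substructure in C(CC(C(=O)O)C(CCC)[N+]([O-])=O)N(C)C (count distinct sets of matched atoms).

1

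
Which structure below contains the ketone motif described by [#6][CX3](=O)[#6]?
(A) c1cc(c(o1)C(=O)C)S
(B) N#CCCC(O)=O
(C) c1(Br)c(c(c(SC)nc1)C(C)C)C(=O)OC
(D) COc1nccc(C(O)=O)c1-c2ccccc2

A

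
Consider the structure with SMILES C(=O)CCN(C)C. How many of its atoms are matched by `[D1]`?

The query [D1] means: atom with exactly one heavy-atom neighbour (degree 1).
Check the 7 heavy atoms by environment: 3× C (D2) → no; 1× O (D1) → match; 1× N (D3) → no; 2× C (D1) → match.
Summing the matching environments: 1 + 2 = 3 matching atoms.

3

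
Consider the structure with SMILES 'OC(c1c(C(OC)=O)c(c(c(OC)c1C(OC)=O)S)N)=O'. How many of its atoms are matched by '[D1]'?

The query [D1] means: atom with exactly one heavy-atom neighbour (degree 1).
Check the 21 heavy atoms by environment: 6× c (aromatic, D3) → no; 1× S (D1) → match; 3× C (D3) → no; 4× O (D1) → match; 3× O (D2) → no; 3× C (D1) → match; 1× N (D1) → match.
Summing the matching environments: 1 + 4 + 3 + 1 = 9 matching atoms.

9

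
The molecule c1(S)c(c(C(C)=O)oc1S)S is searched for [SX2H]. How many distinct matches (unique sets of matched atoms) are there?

3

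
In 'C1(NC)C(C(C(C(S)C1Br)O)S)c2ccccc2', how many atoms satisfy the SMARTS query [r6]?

12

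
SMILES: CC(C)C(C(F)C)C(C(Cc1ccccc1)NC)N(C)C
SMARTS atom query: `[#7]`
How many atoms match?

2

Check the 21 heavy atoms by environment: 12× C → no; 6× c (aromatic) → no; 1× F → no; 2× N → match.
That gives 2 matching atoms.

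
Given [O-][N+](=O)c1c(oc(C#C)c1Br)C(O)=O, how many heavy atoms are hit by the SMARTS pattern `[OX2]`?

1

The query [OX2] means: aliphatic oxygen with two total connections — ether, hydroxyl, or ester single-bond O.
Check the 14 heavy atoms by environment: 1× o (aromatic, X2) → no; 4× c (aromatic, X3) → no; 2× C (X2) → no; 1× N (charge +1, X3) → no; 1× O (charge -1, X1) → no; 2× O (X1) → no; 1× C (X3) → no; 1× O (X2) → match; 1× Br (X1) → no.
That gives 1 matching atom.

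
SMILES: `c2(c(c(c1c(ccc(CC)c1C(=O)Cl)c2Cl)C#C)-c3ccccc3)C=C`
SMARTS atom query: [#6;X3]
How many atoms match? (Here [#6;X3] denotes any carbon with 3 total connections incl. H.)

19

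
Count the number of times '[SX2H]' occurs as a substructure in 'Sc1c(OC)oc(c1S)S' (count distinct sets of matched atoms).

3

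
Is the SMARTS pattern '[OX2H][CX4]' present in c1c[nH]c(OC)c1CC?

The pattern [OX2H][CX4] describes a hydroxyl oxygen bound to an sp3 (X4) carbon — an aliphatic alcohol.
The closest candidate here is a methoxy ether (-OCH3), but the oxygen has H0 (ether), not H1. No other fragment satisfies the full query, so there is no match.

No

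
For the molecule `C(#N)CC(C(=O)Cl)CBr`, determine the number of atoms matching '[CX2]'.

1

The query [CX2] means: C with X2: aliphatic carbon with exactly 2 total connections.
Check the 9 heavy atoms by environment: 3× C (X4) → no; 1× Br (X1) → no; 1× C (X3) → no; 1× O (X1) → no; 1× Cl (X1) → no; 1× C (X2) → match; 1× N (X1) → no.
That gives 1 matching atom.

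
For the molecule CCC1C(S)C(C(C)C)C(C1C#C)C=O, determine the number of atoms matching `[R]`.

Check the 15 heavy atoms by environment: 5× C (in 5-ring) → match; 1× S (acyclic) → no; 8× C (acyclic) → no; 1× O (acyclic) → no.
That gives 5 matching atoms.

5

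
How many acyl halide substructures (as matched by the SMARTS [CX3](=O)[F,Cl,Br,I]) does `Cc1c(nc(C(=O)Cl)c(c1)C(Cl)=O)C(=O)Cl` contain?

3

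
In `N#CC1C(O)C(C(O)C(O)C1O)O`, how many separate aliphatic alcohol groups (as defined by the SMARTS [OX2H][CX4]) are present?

5

[OX2H][CX4] is the SMARTS for an aliphatic alcohol: a hydroxyl oxygen bound to an sp3 (X4) carbon.
The molecule carries 5 separate instances of a hydroxyl group (-OH) meeting every constraint; each maps to a distinct set of atoms, giving 5 matches.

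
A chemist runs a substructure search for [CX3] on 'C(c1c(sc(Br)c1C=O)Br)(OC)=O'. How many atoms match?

The query [CX3] means: C with X3: aliphatic carbon with exactly 3 total connections.
Check the 13 heavy atoms by environment: 1× s (aromatic, X2) → no; 4× c (aromatic, X3) → no; 2× Br (X1) → no; 2× C (X3) → match; 2× O (X1) → no; 1× O (X2) → no; 1× C (X4) → no.
That gives 2 matching atoms.

2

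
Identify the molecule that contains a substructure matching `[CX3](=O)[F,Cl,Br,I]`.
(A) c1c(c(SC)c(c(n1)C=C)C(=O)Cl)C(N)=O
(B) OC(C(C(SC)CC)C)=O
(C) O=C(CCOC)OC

A

[CX3](=O)[F,Cl,Br,I] describes a carbonyl carbon bonded to a halogen (an acyl halide).
(A) contains an acyl chloride (-C(=O)Cl), which satisfies every atom and bond constraint.
(B) has a carboxylic acid group (-C(=O)OH) but the carbonyl is bonded to -OH, not to a halogen.
(C) has a methyl-ester group (-C(=O)OCH3) but the carbonyl is bonded to -O-C, not to a halogen.
So the answer is (A).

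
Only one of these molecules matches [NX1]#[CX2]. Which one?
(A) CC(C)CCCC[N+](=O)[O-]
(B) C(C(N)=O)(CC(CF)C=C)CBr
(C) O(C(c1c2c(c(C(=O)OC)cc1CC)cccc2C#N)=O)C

[NX1]#[CX2] describes a nitrogen triple-bonded to a two-connected carbon (a nitrile).
(A) has a nitro group (-[N+](=O)[O-]) but there is no C#N triple bond.
(B) has a primary amide (-C(=O)NH2) but the nitrogen is NX3, not NX1.
(C) contains a nitrile (-C#N), which satisfies every atom and bond constraint.
So the answer is (C).

C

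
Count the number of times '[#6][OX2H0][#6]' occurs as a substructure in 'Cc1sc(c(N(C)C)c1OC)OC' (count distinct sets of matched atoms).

[#6][OX2H0][#6] is the SMARTS for an ether: an aliphatic oxygen bridging two carbons with no H on the oxygen.
The molecule carries 2 separate instances of a methoxy ether (-OCH3) meeting every constraint; each maps to a distinct set of atoms, giving 2 matches.

2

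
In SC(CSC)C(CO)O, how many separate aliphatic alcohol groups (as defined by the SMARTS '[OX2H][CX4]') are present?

2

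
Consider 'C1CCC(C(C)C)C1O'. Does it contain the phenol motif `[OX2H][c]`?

The pattern [OX2H][c] describes a hydroxyl oxygen attached to an aromatic carbon — a phenol.
The closest candidate here is a hydroxyl group (-OH), but the -OH is on an aliphatic carbon, not an aromatic c. No other fragment satisfies the full query, so there is no match.

No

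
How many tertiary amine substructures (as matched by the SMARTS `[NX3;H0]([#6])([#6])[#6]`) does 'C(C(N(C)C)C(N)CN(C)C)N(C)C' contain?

3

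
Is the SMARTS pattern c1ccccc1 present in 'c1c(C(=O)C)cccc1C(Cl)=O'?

Yes

The pattern c1ccccc1 describes six aromatic carbons in a ring — a benzene ring.
The required atom environment is present in the molecule, so the pattern matches.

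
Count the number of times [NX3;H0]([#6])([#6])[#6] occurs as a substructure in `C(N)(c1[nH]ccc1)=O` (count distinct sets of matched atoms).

[NX3;H0]([#6])([#6])[#6] is the SMARTS for a tertiary amine: a trivalent nitrogen with no H, bonded to three carbons.
The molecule has a primary amide (-C(=O)NH2), but the amide nitrogen has H2 and only one carbon neighbour; nothing else fits, so there are 0 matches.

0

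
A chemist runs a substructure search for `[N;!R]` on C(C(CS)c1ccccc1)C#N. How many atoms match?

The query [N;!R] means: aliphatic nitrogen not in a ring.
Check the 12 heavy atoms by environment: 4× C (acyclic) → no; 6× c (aromatic, in 6-ring) → no; 1× N (acyclic) → match; 1× S (acyclic) → no.
That gives 1 matching atom.

1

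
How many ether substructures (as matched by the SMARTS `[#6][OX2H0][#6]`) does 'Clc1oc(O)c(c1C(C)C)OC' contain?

1

[#6][OX2H0][#6] is the SMARTS for an ether: an aliphatic oxygen bridging two carbons with no H on the oxygen.
Exactly one fragment in the molecule meets all constraints, giving 1 match.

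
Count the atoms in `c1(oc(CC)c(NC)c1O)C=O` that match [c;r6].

0

Check the 12 heavy atoms by environment: 1× o (aromatic, in 5-ring) → no; 4× c (aromatic, in 5-ring) → no; 4× C (acyclic) → no; 2× O (acyclic) → no; 1× N (acyclic) → no.
No environment satisfies the query, so 0 matching atoms.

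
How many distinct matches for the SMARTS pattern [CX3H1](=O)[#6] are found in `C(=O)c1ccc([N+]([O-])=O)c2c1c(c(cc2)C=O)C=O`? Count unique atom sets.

[CX3H1](=O)[#6] is the SMARTS for an aldehyde: an sp2 carbon with one H, double-bonded to O and single-bonded to carbon.
The molecule carries 3 separate instances of an aldehyde (-CHO) meeting every constraint; each maps to a distinct set of atoms, giving 3 matches.

3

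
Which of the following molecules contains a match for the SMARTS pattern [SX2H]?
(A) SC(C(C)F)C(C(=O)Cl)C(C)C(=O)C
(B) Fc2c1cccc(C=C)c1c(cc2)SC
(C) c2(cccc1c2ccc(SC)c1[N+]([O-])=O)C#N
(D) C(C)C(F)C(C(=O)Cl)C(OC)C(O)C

[SX2H] describes an aliphatic sulfur with two connections, one being H (a thiol).
(A) contains a thiol (-SH), which satisfies every atom and bond constraint.
(B) has a methylthio ether (-SCH3) but the sulfur has H0 (bonded to two carbons), not H1.
(C) has a methylthio ether (-SCH3) but the sulfur has H0 (bonded to two carbons), not H1.
(D) has a hydroxyl group (-OH) but it is an -OH, not an -SH.
So the answer is (A).

A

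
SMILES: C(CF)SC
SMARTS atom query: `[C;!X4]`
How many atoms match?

0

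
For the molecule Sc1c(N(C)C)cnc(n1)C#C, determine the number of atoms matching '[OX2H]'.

Check the 12 heavy atoms by environment: 2× n (aromatic, H0, X2) → no; 3× c (aromatic, H0, X3) → no; 1× c (aromatic, H1, X3) → no; 1× C (H0, X2) → no; 1× C (H1, X2) → no; 1× S (H1, X2) → no; 1× N (H0, X3) → no; 2× C (H3, X4) → no.
No environment satisfies the query, so 0 matching atoms.

0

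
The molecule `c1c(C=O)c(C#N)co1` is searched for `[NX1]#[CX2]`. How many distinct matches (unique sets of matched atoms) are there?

1

[NX1]#[CX2] is the SMARTS for a nitrile: a nitrogen triple-bonded to a two-connected carbon.
Exactly one fragment in the molecule meets all constraints, giving 1 match.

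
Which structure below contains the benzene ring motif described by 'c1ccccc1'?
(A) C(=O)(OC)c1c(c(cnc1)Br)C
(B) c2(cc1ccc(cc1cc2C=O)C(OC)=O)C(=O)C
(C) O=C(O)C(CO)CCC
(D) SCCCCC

B

c1ccccc1 describes six aromatic carbons in a ring (a benzene ring).
(A) has a methyl group (-CH3) but no six-membered all-carbon aromatic ring is present.
(B) contains the required atom environment, so the pattern matches.
(C) has a methyl group (-CH3) but no six-membered all-carbon aromatic ring is present.
(D) has a methyl group (-CH3) but no six-membered all-carbon aromatic ring is present.
So the answer is (B).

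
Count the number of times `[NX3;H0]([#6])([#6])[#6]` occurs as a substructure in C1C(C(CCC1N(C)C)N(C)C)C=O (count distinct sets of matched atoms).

2

[NX3;H0]([#6])([#6])[#6] is the SMARTS for a tertiary amine: a trivalent nitrogen with no H, bonded to three carbons.
The molecule carries 2 separate instances of a dimethylamino group (-N(CH3)2) meeting every constraint; each maps to a distinct set of atoms, giving 2 matches.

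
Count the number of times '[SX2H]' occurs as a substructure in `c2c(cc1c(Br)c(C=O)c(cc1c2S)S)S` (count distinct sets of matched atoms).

[SX2H] is the SMARTS for a thiol: an aliphatic sulfur with two connections, one being H.
The molecule carries 3 separate instances of a thiol (-SH) meeting every constraint; each maps to a distinct set of atoms, giving 3 matches.

3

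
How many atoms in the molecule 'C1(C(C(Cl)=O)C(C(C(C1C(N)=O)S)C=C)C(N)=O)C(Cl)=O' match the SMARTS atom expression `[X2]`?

1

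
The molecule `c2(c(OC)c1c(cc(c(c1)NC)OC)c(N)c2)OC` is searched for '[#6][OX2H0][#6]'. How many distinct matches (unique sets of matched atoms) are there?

3

[#6][OX2H0][#6] is the SMARTS for an ether: an aliphatic oxygen bridging two carbons with no H on the oxygen.
The molecule carries 3 separate instances of a methoxy ether (-OCH3) meeting every constraint; each maps to a distinct set of atoms, giving 3 matches.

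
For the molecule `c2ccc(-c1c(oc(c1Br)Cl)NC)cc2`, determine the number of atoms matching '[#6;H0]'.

5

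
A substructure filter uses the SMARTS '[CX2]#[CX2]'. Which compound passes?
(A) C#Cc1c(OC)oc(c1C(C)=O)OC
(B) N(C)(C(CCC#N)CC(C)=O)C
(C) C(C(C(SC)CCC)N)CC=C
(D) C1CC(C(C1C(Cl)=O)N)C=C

[CX2]#[CX2] describes a carbon-carbon triple bond (an alkyne).
(A) contains an ethynyl group (-C#CH), which satisfies every atom and bond constraint.
(B) has a nitrile (-C#N) but the triple bond is C#N, not C#C.
(C) has a vinyl group (-CH=CH2) but the C=C is a double bond; both carbons are CX3, not CX2.
(D) has a vinyl group (-CH=CH2) but the C=C is a double bond; both carbons are CX3, not CX2.
So the answer is (A).

A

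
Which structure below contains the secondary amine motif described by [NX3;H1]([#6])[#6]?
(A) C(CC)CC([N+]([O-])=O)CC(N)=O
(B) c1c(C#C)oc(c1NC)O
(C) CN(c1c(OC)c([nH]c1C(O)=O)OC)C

B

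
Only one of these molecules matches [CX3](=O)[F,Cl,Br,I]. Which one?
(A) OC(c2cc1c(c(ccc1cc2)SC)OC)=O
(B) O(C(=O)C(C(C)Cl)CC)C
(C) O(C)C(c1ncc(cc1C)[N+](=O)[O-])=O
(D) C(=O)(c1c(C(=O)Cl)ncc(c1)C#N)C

D

[CX3](=O)[F,Cl,Br,I] describes a carbonyl carbon bonded to a halogen (an acyl halide).
(A) has a carboxylic acid group (-C(=O)OH) but the carbonyl is bonded to -OH, not to a halogen.
(B) has a methyl-ester group (-C(=O)OCH3) but the carbonyl is bonded to -O-C, not to a halogen.
(C) has a methyl-ester group (-C(=O)OCH3) but the carbonyl is bonded to -O-C, not to a halogen.
(D) contains an acyl chloride (-C(=O)Cl), which satisfies every atom and bond constraint.
So the answer is (D).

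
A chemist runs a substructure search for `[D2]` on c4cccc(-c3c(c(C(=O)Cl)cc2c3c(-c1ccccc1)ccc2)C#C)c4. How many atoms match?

The query [D2] means: atom with exactly two heavy-atom neighbours.
Check the 27 heavy atoms by environment: 8× c (aromatic, D3) → no; 14× c (aromatic, D2) → match; 1× C (D3) → no; 1× O (D1) → no; 1× Cl (D1) → no; 1× C (D2) → match; 1× C (D1) → no.
Summing the matching environments: 14 + 1 = 15 matching atoms.

15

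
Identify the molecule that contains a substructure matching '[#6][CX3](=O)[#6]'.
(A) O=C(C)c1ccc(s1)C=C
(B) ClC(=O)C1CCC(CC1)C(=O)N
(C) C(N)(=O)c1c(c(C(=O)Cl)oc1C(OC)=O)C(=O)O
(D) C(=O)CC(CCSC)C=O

[#6][CX3](=O)[#6] describes a carbonyl carbon (no H) flanked by two carbons (a ketone).
(A) contains an acetyl/ketone group (-C(=O)CH3), which satisfies every atom and bond constraint.
(B) has a primary amide (-C(=O)NH2) but one neighbour of the carbonyl carbon is N, not C.
(C) has a carboxylic acid group (-C(=O)OH) but one neighbour of the carbonyl carbon is O, not C.
(D) has an aldehyde (-CHO) but the carbonyl carbon has H1, so it is not flanked by two carbons.
So the answer is (A).

A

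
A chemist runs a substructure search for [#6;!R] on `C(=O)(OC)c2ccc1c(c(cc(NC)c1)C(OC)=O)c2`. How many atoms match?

5

The query [#6;!R] means: carbon not in any ring.
Check the 20 heavy atoms by environment: 10× c (aromatic, in 6-ring) → no; 5× C (acyclic) → match; 4× O (acyclic) → no; 1× N (acyclic) → no.
That gives 5 matching atoms.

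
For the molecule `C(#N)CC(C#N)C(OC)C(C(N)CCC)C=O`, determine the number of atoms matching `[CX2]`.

2

Check the 17 heavy atoms by environment: 9× C (X4) → no; 1× N (X3) → no; 1× C (X3) → no; 1× O (X1) → no; 2× C (X2) → match; 2× N (X1) → no; 1× O (X2) → no.
That gives 2 matching atoms.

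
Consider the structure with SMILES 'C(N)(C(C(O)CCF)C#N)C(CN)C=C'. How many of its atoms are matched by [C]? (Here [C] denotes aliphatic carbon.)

The query [C] means: uppercase C matches aliphatic (non-aromatic) carbon only.
Check the 15 heavy atoms by environment: 10× C → match; 3× N → no; 1× O → no; 1× F → no.
That gives 10 matching atoms.

10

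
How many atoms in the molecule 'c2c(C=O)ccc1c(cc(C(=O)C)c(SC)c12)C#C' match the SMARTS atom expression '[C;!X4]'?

4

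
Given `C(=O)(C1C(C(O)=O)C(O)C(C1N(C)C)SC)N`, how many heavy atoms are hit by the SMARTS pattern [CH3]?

3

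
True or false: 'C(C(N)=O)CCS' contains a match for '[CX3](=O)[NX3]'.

True

The pattern [CX3](=O)[NX3] describes a carbonyl carbon bonded to a trivalent nitrogen — an amide.
The molecule carries a primary amide (-C(=O)NH2), whose atoms satisfy every constraint of the query, so the pattern matches.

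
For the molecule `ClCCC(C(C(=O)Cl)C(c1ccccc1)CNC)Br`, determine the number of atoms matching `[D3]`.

5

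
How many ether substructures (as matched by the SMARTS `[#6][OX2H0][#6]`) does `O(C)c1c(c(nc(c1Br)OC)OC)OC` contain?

4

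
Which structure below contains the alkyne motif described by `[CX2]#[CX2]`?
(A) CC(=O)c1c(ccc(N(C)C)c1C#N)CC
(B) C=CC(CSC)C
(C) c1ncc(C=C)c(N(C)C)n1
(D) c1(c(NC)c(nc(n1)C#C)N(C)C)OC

D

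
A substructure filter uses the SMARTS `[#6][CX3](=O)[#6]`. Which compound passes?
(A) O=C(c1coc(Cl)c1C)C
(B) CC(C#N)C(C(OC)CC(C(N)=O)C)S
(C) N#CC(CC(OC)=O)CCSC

A

[#6][CX3](=O)[#6] describes a carbonyl carbon (no H) flanked by two carbons (a ketone).
(A) contains an acetyl/ketone group (-C(=O)CH3), which satisfies every atom and bond constraint.
(B) has a primary amide (-C(=O)NH2) but one neighbour of the carbonyl carbon is N, not C.
(C) has a methyl-ester group (-C(=O)OCH3) but one neighbour of the carbonyl carbon is O, not C.
So the answer is (A).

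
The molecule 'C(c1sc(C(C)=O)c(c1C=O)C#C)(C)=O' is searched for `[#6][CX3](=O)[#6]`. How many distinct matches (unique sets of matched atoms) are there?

2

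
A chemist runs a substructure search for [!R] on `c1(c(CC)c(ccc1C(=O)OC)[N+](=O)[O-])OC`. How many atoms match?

11

The query [!R] means: !R matches any atom not in a ring.
Check the 17 heavy atoms by environment: 6× c (aromatic, in 6-ring) → no; 4× O (acyclic) → match; 5× C (acyclic) → match; 1× N (charge +1, acyclic) → match; 1× O (charge -1, acyclic) → match.
Summing the matching environments: 4 + 5 + 1 + 1 = 11 matching atoms.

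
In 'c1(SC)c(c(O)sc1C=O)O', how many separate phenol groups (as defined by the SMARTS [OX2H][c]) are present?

2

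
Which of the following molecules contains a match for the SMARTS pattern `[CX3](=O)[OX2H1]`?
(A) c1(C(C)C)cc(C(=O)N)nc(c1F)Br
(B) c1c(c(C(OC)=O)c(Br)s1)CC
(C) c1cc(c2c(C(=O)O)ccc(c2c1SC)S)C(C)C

[CX3](=O)[OX2H1] describes an sp2 carbon double-bonded to O and single-bonded to an -OH oxygen (a carboxylic acid).
(A) has a primary amide (-C(=O)NH2) but the carbonyl is bonded to N, not to an -OH oxygen.
(B) has a methyl-ester group (-C(=O)OCH3) but the singly-bonded O has no H (OX2H0, not OX2H1).
(C) contains a carboxylic acid group (-C(=O)OH), which satisfies every atom and bond constraint.
So the answer is (C).

C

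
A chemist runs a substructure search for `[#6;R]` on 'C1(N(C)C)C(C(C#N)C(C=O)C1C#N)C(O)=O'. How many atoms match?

The query [#6;R] means: carbon that is part of a ring.
Check the 17 heavy atoms by environment: 5× C (in 5-ring) → match; 6× C (acyclic) → no; 3× N (acyclic) → no; 3× O (acyclic) → no.
That gives 5 matching atoms.

5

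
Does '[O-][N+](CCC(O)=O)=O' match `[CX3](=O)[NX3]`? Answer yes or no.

The pattern [CX3](=O)[NX3] describes a carbonyl carbon bonded to a trivalent nitrogen — an amide.
The closest candidate here is a carboxylic acid group (-C(=O)OH), but the carbonyl is bonded to O, not to an NX3 nitrogen. No other fragment satisfies the full query, so there is no match.

No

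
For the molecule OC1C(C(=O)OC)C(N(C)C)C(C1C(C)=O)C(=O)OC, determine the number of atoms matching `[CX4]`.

10

Check the 20 heavy atoms by environment: 10× C (X4) → match; 3× C (X3) → no; 3× O (X1) → no; 3× O (X2) → no; 1× N (X3) → no.
That gives 10 matching atoms.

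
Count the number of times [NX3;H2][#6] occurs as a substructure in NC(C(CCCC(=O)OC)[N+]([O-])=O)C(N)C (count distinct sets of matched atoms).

[NX3;H2][#6] is the SMARTS for a primary amine: a trivalent nitrogen with two H attached to carbon.
The molecule carries 2 separate instances of a primary amino group (-NH2) meeting every constraint; each maps to a distinct set of atoms, giving 2 matches.

2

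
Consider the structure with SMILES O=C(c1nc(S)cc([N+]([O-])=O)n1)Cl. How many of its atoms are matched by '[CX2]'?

0

The query [CX2] means: C with X2: aliphatic carbon with exactly 2 total connections.
Check the 13 heavy atoms by environment: 2× n (aromatic, X2) → no; 4× c (aromatic, X3) → no; 1× S (X2) → no; 1× N (charge +1, X3) → no; 1× O (charge -1, X1) → no; 2× O (X1) → no; 1× C (X3) → no; 1× Cl (X1) → no.
No environment satisfies the query, so 0 matching atoms.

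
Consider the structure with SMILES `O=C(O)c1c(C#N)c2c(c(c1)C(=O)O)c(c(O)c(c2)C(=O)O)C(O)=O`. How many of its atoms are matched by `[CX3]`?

4

The query [CX3] means: C with X3: aliphatic carbon with exactly 3 total connections.
Check the 25 heavy atoms by environment: 10× c (aromatic, X3) → no; 4× C (X3) → match; 4× O (X1) → no; 5× O (X2) → no; 1× C (X2) → no; 1× N (X1) → no.
That gives 4 matching atoms.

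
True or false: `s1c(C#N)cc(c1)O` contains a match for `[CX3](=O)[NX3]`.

False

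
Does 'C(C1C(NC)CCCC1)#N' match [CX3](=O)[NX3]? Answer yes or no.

The pattern [CX3](=O)[NX3] describes a carbonyl carbon bonded to a trivalent nitrogen — an amide.
The closest candidate here is a nitrile (-C#N), but the nitrile N is NX1 (triple-bonded), not NX3. No other fragment satisfies the full query, so there is no match.

No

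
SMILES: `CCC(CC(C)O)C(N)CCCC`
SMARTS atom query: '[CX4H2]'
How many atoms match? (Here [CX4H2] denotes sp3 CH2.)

Check the 13 heavy atoms by environment: 3× C (H3, X4) → no; 3× C (H1, X4) → no; 5× C (H2, X4) → match; 1× O (H1, X2) → no; 1× N (H2, X3) → no.
That gives 5 matching atoms.

5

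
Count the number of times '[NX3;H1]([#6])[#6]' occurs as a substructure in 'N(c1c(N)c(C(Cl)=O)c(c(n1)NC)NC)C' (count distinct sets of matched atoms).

[NX3;H1]([#6])[#6] is the SMARTS for a secondary amine: a trivalent nitrogen with one H, bonded to two carbons.
The molecule carries 3 separate instances of an N-methylamino group (-NHCH3) meeting every constraint; each maps to a distinct set of atoms, giving 3 matches.

3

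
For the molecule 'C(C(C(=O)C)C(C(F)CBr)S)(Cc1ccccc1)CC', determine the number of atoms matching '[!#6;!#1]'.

The query [!#6;!#1] means: not carbon and not hydrogen — any heteroatom.
Check the 20 heavy atoms by environment: 10× C → no; 1× O → match; 1× F → match; 1× Br → match; 1× S → match; 6× c (aromatic) → no.
Summing the matching environments: 1 + 1 + 1 + 1 = 4 matching atoms.

4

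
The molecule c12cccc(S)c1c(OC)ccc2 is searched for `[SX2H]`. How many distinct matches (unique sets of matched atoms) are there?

1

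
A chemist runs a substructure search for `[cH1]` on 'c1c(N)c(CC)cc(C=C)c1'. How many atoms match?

Check the 11 heavy atoms by environment: 3× c (aromatic, H0) → no; 3× c (aromatic, H1) → match; 2× C (H2) → no; 1× C (H3) → no; 1× C (H1) → no; 1× N (H2) → no.
That gives 3 matching atoms.

3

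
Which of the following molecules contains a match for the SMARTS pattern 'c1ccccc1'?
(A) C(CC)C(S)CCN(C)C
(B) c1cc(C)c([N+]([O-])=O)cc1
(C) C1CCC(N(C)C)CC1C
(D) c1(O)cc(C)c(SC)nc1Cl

B

c1ccccc1 describes six aromatic carbons in a ring (a benzene ring).
(A) has a methyl group (-CH3) but no six-membered all-carbon aromatic ring is present.
(B) contains the required atom environment, so the pattern matches.
(C) has a methyl group (-CH3) but no six-membered all-carbon aromatic ring is present.
(D) has a methyl group (-CH3) but no six-membered all-carbon aromatic ring is present.
So the answer is (B).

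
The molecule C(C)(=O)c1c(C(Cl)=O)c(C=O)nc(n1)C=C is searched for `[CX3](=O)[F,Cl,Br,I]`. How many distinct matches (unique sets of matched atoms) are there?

1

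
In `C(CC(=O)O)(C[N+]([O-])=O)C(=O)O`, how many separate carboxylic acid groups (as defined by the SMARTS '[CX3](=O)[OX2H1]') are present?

2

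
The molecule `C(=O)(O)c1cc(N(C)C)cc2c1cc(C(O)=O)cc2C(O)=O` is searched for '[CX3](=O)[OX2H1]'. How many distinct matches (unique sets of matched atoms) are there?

3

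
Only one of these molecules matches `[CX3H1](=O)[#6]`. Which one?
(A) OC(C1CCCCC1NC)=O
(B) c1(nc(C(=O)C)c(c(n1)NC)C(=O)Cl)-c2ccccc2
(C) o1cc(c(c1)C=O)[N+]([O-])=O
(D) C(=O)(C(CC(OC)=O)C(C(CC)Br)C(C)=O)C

[CX3H1](=O)[#6] describes an sp2 carbon with one H, double-bonded to O and single-bonded to carbon (an aldehyde).
(A) has a carboxylic acid group (-C(=O)OH) but the carbonyl carbon has H0 and is bonded to O, not H1.
(B) has an acetyl/ketone group (-C(=O)CH3) but the carbonyl carbon has H0 (two carbon neighbours), not H1.
(C) contains an aldehyde (-CHO), which satisfies every atom and bond constraint.
(D) has an acetyl/ketone group (-C(=O)CH3) but the carbonyl carbon has H0 (two carbon neighbours), not H1.
So the answer is (C).

C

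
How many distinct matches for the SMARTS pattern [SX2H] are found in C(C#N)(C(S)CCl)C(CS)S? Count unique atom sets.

3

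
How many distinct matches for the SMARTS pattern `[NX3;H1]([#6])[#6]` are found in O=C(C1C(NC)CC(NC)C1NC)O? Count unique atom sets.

[NX3;H1]([#6])[#6] is the SMARTS for a secondary amine: a trivalent nitrogen with one H, bonded to two carbons.
The molecule carries 3 separate instances of an N-methylamino group (-NHCH3) meeting every constraint; each maps to a distinct set of atoms, giving 3 matches.

3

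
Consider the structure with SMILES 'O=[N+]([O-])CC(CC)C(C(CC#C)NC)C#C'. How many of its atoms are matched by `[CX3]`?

The query [CX3] means: C with X3: aliphatic carbon with exactly 3 total connections.
Check the 16 heavy atoms by environment: 8× C (X4) → no; 4× C (X2) → no; 1× N (charge +1, X3) → no; 1× O (charge -1, X1) → no; 1× O (X1) → no; 1× N (X3) → no.
No environment satisfies the query, so 0 matching atoms.

0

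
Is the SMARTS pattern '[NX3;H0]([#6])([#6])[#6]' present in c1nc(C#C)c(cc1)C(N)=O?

The pattern [NX3;H0]([#6])([#6])[#6] describes a trivalent nitrogen with no H, bonded to three carbons — a tertiary amine.
The closest candidate here is a primary amide (-C(=O)NH2), but the amide nitrogen has H2 and only one carbon neighbour. No other fragment satisfies the full query, so there is no match.

No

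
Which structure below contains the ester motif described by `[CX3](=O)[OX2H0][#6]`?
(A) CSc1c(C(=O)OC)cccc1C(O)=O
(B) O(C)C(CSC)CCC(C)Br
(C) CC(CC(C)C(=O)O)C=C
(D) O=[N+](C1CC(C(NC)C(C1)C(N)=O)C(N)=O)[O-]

[CX3](=O)[OX2H0][#6] describes a carbonyl carbon bonded to an oxygen that is itself bonded to carbon (no H on that O) (an ester).
(A) contains a methyl-ester group (-C(=O)OCH3), which satisfies every atom and bond constraint.
(B) has a methoxy ether (-OCH3) but the ether oxygen is not adjacent to a C=O carbon.
(C) has a carboxylic acid group (-C(=O)OH) but the singly-bonded O carries H (OX2H1, not H0).
(D) has a primary amide (-C(=O)NH2) but the carbonyl is bonded to N, not to an O-C linkage.
So the answer is (A).

A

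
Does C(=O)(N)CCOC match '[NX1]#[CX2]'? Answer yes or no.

The pattern [NX1]#[CX2] describes a nitrogen triple-bonded to a two-connected carbon — a nitrile.
The closest candidate here is a primary amide (-C(=O)NH2), but the nitrogen is NX3, not NX1. No other fragment satisfies the full query, so there is no match.

No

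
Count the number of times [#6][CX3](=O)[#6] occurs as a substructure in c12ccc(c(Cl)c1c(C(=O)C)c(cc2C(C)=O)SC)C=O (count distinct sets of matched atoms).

[#6][CX3](=O)[#6] is the SMARTS for a ketone: a carbonyl carbon (no H) flanked by two carbons.
The molecule carries 2 separate instances of an acetyl/ketone group (-C(=O)CH3) meeting every constraint; each maps to a distinct set of atoms, giving 2 matches.

2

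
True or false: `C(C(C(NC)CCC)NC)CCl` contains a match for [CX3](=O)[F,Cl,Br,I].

The pattern [CX3](=O)[F,Cl,Br,I] describes a carbonyl carbon bonded to a halogen — an acyl halide.
The closest candidate here is a chloro substituent, but the Cl is not on a carbonyl carbon. No other fragment satisfies the full query, so there is no match.

False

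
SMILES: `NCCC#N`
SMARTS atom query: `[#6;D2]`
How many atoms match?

3

The query [#6;D2] means: any carbon bonded to exactly two heavy atoms.
Check the 5 heavy atoms by environment: 3× C (D2) → match; 2× N (D1) → no.
That gives 3 matching atoms.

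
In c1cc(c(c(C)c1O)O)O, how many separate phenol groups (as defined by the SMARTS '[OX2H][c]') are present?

[OX2H][c] is the SMARTS for a phenol: a hydroxyl oxygen attached to an aromatic carbon.
The molecule carries 3 separate instances of a hydroxyl group (-OH) meeting every constraint; each maps to a distinct set of atoms, giving 3 matches.

3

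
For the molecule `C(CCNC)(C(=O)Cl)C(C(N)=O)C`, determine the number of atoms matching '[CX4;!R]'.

6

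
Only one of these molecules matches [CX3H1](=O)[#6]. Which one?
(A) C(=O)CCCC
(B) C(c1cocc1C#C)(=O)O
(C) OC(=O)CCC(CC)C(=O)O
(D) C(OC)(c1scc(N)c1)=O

A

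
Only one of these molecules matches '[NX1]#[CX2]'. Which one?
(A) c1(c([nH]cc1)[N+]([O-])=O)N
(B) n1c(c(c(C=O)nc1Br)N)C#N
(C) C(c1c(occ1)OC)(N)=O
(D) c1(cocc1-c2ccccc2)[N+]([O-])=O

B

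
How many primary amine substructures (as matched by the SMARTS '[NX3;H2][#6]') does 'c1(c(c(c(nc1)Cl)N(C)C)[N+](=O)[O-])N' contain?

[NX3;H2][#6] is the SMARTS for a primary amine: a trivalent nitrogen with two H attached to carbon.
Exactly one fragment in the molecule meets all constraints, giving 1 match.

1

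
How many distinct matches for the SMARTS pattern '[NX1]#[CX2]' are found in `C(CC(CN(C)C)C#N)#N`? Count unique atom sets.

[NX1]#[CX2] is the SMARTS for a nitrile: a nitrogen triple-bonded to a two-connected carbon.
The molecule carries 2 separate instances of a nitrile (-C#N) meeting every constraint; each maps to a distinct set of atoms, giving 2 matches.

2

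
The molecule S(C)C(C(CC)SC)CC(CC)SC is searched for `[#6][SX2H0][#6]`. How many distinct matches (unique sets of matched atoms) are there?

3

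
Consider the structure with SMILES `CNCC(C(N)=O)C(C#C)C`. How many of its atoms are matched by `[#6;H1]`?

Check the 11 heavy atoms by environment: 1× C (H2) → no; 3× C (H1) → match; 2× C (H3) → no; 1× N (H1) → no; 2× C (H0) → no; 1× O (H0) → no; 1× N (H2) → no.
That gives 3 matching atoms.

3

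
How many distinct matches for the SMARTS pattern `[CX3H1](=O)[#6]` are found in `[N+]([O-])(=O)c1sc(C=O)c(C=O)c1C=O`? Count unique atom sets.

[CX3H1](=O)[#6] is the SMARTS for an aldehyde: an sp2 carbon with one H, double-bonded to O and single-bonded to carbon.
The molecule carries 3 separate instances of an aldehyde (-CHO) meeting every constraint; each maps to a distinct set of atoms, giving 3 matches.

3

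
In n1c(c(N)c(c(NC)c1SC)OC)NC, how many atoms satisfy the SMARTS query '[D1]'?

5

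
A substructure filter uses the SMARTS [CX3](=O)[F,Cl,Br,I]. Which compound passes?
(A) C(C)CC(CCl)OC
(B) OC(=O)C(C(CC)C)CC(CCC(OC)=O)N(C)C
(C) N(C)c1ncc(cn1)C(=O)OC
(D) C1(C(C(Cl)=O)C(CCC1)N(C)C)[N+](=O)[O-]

D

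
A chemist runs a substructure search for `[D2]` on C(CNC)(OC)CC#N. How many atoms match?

The query [D2] means: atom with exactly two heavy-atom neighbours.
Check the 9 heavy atoms by environment: 3× C (D2) → match; 1× C (D3) → no; 1× N (D1) → no; 1× O (D2) → match; 2× C (D1) → no; 1× N (D2) → match.
Summing the matching environments: 3 + 1 + 1 = 5 matching atoms.

5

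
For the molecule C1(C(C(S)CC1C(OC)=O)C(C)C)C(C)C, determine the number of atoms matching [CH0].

The query [CH0] means: aliphatic carbon with no attached hydrogen.
Check the 16 heavy atoms by environment: 1× C (H2) → no; 6× C (H1) → no; 5× C (H3) → no; 1× S (H1) → no; 1× C (H0) → match; 2× O (H0) → no.
That gives 1 matching atom.

1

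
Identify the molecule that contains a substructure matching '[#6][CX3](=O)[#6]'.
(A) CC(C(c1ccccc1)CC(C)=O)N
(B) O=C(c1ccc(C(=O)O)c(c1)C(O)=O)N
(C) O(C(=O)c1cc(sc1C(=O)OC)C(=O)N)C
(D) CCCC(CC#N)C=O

A

[#6][CX3](=O)[#6] describes a carbonyl carbon (no H) flanked by two carbons (a ketone).
(A) contains an acetyl/ketone group (-C(=O)CH3), which satisfies every atom and bond constraint.
(B) has a primary amide (-C(=O)NH2) but one neighbour of the carbonyl carbon is N, not C.
(C) has a primary amide (-C(=O)NH2) but one neighbour of the carbonyl carbon is N, not C.
(D) has an aldehyde (-CHO) but the carbonyl carbon has H1, so it is not flanked by two carbons.
So the answer is (A).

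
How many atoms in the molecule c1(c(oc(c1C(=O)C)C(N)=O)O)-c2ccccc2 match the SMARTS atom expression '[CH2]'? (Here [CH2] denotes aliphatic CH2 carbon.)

The query [CH2] means: aliphatic carbon with exactly two hydrogens.
Check the 18 heavy atoms by environment: 1× o (aromatic, H0) → no; 5× c (aromatic, H0) → no; 1× O (H1) → no; 2× C (H0) → no; 2× O (H0) → no; 1× N (H2) → no; 5× c (aromatic, H1) → no; 1× C (H3) → no.
No environment satisfies the query, so 0 matching atoms.

0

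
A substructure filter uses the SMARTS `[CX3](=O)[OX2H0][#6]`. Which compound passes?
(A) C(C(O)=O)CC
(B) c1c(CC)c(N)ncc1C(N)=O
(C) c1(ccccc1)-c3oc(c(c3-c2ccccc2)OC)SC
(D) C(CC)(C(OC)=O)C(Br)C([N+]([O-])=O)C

[CX3](=O)[OX2H0][#6] describes a carbonyl carbon bonded to an oxygen that is itself bonded to carbon (no H on that O) (an ester).
(A) has a carboxylic acid group (-C(=O)OH) but the singly-bonded O carries H (OX2H1, not H0).
(B) has a primary amide (-C(=O)NH2) but the carbonyl is bonded to N, not to an O-C linkage.
(C) has a methoxy ether (-OCH3) but the ether oxygen is not adjacent to a C=O carbon.
(D) contains a methyl-ester group (-C(=O)OCH3), which satisfies every atom and bond constraint.
So the answer is (D).

D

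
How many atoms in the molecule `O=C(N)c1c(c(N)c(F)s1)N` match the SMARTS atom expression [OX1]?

1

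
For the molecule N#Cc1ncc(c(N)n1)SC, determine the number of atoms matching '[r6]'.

6

Check the 11 heavy atoms by environment: 2× n (aromatic, in 6-ring) → match; 4× c (aromatic, in 6-ring) → match; 1× S (acyclic) → no; 2× C (acyclic) → no; 2× N (acyclic) → no.
Summing the matching environments: 2 + 4 = 6 matching atoms.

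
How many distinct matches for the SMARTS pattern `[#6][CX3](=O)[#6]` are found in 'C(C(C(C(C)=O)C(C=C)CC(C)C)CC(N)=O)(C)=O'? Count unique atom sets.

2

[#6][CX3](=O)[#6] is the SMARTS for a ketone: a carbonyl carbon (no H) flanked by two carbons.
The molecule carries 2 separate instances of an acetyl/ketone group (-C(=O)CH3) meeting every constraint; each maps to a distinct set of atoms, giving 2 matches.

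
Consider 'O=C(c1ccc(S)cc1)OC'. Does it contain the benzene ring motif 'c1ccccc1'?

Yes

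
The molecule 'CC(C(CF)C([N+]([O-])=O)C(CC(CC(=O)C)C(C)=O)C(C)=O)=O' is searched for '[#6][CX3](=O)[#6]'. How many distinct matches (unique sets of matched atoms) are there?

4

[#6][CX3](=O)[#6] is the SMARTS for a ketone: a carbonyl carbon (no H) flanked by two carbons.
The molecule carries 4 separate instances of an acetyl/ketone group (-C(=O)CH3) meeting every constraint; each maps to a distinct set of atoms, giving 4 matches.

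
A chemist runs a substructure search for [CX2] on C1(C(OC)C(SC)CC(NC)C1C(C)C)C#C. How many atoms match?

The query [CX2] means: C with X2: aliphatic carbon with exactly 2 total connections.
Check the 17 heavy atoms by environment: 12× C (X4) → no; 1× O (X2) → no; 2× C (X2) → match; 1× S (X2) → no; 1× N (X3) → no.
That gives 2 matching atoms.

2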